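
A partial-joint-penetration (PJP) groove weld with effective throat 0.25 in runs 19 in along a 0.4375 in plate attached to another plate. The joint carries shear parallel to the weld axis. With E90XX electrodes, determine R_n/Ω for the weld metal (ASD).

E90XX → F_EXX = 90 ksi.
Effective throat (given) t_e = 0.25 in.
A_we = 0.25 × 19 = 4.75 in².
F_nw = 0.6 F_EXX = 54 ksi.
R_n/Ω = (54 × 4.75) / 2.0 = 128.2 kip.

R_n/Ω ≈ 128 kip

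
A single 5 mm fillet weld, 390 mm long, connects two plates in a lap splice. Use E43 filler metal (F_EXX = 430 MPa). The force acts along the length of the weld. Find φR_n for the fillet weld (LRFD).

φR_n ≈ 267 kN

Effective throat t_e = 0.707 × 5 = 3.535 mm.
Total length L = 390 mm; A_we = 3.535 × 390 = 1379 mm².
F_nw = 0.6 F_EXX = 0.6 × 430 = 258 MPa.
φR_n = 0.75 × 258 × 1379 × 10⁻³ = 266.8 kN.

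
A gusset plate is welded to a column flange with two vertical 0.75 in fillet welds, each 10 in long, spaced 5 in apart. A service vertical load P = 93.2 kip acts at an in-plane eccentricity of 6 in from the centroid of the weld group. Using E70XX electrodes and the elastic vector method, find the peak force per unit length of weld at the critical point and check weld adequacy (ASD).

E70XX → F_EXX = 70 ksi.
Total weld length L_w = 20 in. Treat welds as unit-width lines.
Polar moment about centroid: J = 2[d³/12 + d(b/2)²] = 2[10³/12 + 10×2.5²] = 291.7 in³.
Direct shear f_v = P/L_w = 93.2 / 20 = 4.66 kip/in (vertical).
Torsion M = P·e = 93.2 × 6 = 559.2 kip·in.
Critical point at (x, y) = (2.5, 5) from centroid. f_tx = M·y/J = 9.586 kip/in; f_ty = M·x/J = 4.793 kip/in.
Resultant f_max = √[f_tx² + (f_v + f_ty)²] = √[9.586² + (4.66 + 4.793)²] = 13.46 kip/in.
Capacity per unit length: r_n/Ω = (1/2.0) × 0.6 × 70 × (0.707 × 0.75) = 11.14 kip/in.
13.46 > 11.14 → NOT adequate.

f_max ≈ 13.5 kip/in; NOT adequate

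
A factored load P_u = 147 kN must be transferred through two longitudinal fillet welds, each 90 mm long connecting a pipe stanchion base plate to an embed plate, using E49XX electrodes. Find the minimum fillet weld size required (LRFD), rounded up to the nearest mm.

E49XX → F_EXX = 490 MPa.
Total weld length L = 180 mm.
Required throat t_e = P_u / (φ × 0.6 F_EXX × L) = 147 / (0.75 × 0.6 × 490 × 180 × 10⁻³) = 3.704 mm.
Required leg w = t_e / 0.707 = 5.239 mm → use 6 mm.

w = 6 mm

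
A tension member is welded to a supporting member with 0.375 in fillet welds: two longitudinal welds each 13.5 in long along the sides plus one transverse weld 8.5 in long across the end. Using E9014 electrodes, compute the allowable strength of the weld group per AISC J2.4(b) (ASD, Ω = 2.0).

R_n/Ω ≈ 256 kips

E90XX → F_EXX = 90 ksi.
t_e = 0.707 × 0.375 = 0.2651 in.
R_nwl = 0.6 × 90 × 0.2651 × 27 = 386.6 kips (longitudinal, 2 welds).
R_nwt = 0.6 × 90 × 0.2651 × 8.5 = 121.7 kips (transverse, base value).
(i) R_nwl + R_nwt = 508.2 kips; (ii) 0.85 R_nwl + 1.5 R_nwt = 511.1 kips.
R_n = max = 511.1 kips [governs: (ii)]; R_n/Ω = 255.6 kips.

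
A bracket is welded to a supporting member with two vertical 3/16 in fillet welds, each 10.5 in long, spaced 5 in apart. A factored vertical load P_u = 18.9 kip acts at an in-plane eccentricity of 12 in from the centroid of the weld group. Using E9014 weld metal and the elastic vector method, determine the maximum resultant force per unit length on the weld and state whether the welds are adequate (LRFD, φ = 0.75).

E90XX → F_EXX = 90 ksi.
Total weld length L_w = 21 in. Treat welds as unit-width lines.
Polar moment about centroid: J = 2[d³/12 + d(b/2)²] = 2[10.5³/12 + 10.5×2.5²] = 324.2 in³.
Direct shear f_v = P/L_w = 18.9 / 21 = 0.9 kip/in (vertical).
Torsion M = P·e = 18.9 × 12 = 226.8 kip·in.
Critical point at (x, y) = (2.5, 5.25) from centroid. f_tx = M·y/J = 3.673 kip/in; f_ty = M·x/J = 1.749 kip/in.
Resultant f_max = √[f_tx² + (f_v + f_ty)²] = √[3.673² + (0.9 + 1.749)²] = 4.528 kip/in.
Capacity per unit length: φr_n = 0.75 × 0.6 × 90 × (0.707 × 0.1875) = 5.369 kip/in.
4.528 ≤ 5.369 → adequate.

f_max ≈ 4.53 kip/in; adequate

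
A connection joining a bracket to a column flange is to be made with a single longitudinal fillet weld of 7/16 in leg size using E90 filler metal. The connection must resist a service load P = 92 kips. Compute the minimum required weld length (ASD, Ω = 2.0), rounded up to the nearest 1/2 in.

E90XX → F_EXX = 90 ksi.
Throat t_e = 0.707 × 0.4375 = 0.3093 in.
r_n/Ω = (0.6 × 90 × 0.3093) / 2.0 = 8.351 kip/in.
L_req = P / (r_n/Ω) = 92 / 8.351 = 11.02 in total.
Round up → use L = 11.5 in.

L = 11.5 in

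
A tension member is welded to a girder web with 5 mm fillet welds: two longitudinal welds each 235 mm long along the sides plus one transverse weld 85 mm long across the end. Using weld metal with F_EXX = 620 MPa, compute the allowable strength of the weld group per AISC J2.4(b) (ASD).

t_e = 0.707 × 5 = 3.535 mm.
R_nwl = 0.6 × 620 × 3.535 × 470 × 10⁻³ = 618.1 kN (longitudinal, 2 welds).
R_nwt = 0.6 × 620 × 3.535 × 85 × 10⁻³ = 111.8 kN (transverse, base value).
(i) R_nwl + R_nwt = 729.8 kN; (ii) 0.85 R_nwl + 1.5 R_nwt = 693 kN.
R_n = max = 729.8 kN [governs: (i)]; R_n/Ω = 364.9 kN.

R_n/Ω ≈ 365 kN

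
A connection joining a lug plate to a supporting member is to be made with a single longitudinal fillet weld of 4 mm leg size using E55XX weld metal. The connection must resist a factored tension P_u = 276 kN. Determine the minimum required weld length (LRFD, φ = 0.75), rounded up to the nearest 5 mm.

E55XX → F_EXX = 550 MPa.
Throat t_e = 0.707 × 4 = 2.828 mm.
φr_n = 0.75 × 0.6 × 550 × 2.828 × 10⁻³ = 0.6999 kN/mm.
L_req = P_u / φr_n = 276 / 0.6999 = 394.3 mm total.
Round up → use L = 395 mm.

L = 395 mm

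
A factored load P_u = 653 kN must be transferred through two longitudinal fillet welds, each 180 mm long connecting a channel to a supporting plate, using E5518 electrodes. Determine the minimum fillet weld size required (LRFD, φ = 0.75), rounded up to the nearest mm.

E55XX → F_EXX = 550 MPa.
Total weld length L = 360 mm.
Required throat t_e = P_u / (φ × 0.6 F_EXX × L) = 653 / (0.75 × 0.6 × 550 × 360 × 10⁻³) = 7.329 mm.
Required leg w = t_e / 0.707 = 10.37 mm → use 11 mm.

w = 11 mm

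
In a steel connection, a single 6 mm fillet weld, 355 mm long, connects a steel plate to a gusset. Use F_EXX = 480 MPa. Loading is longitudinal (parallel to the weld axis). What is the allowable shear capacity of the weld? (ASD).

Effective throat t_e = 0.707 × 6 = 4.242 mm.
Total length L = 355 mm; A_we = 4.242 × 355 = 1506 mm².
F_nw = 0.6 F_EXX = 0.6 × 480 = 288 MPa.
R_n = 288 × 1506 × 10⁻³ = 433.7 kN; R_n/Ω = 433.7/2.0 = 216.9 kN.

R_n/Ω ≈ 217 kN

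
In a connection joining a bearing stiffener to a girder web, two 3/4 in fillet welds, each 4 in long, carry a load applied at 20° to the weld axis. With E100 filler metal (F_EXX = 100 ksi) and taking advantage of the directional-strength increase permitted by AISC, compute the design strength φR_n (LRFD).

t_e = 0.707 × 0.75 = 0.5302 in; A_we = 0.5302 × 8 = 4.242 in².
Directional factor: 1.0 + 0.5 sin^1.5(20°) = 1.1.
F_nw = 0.6 × 100 × 1.1 = 66 ksi.
φR_n = 0.75 × 66 × 4.242 = 210 kips.

φR_n ≈ 210 kips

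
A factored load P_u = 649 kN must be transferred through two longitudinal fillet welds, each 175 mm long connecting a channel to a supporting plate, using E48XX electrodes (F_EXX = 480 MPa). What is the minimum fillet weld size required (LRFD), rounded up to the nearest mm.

w = 13 mm

Total weld length L = 350 mm.
Required throat t_e = P_u / (φ × 0.6 F_EXX × L) = 649 / (0.75 × 0.6 × 480 × 350 × 10⁻³) = 8.585 mm.
Required leg w = t_e / 0.707 = 12.14 mm → use 13 mm.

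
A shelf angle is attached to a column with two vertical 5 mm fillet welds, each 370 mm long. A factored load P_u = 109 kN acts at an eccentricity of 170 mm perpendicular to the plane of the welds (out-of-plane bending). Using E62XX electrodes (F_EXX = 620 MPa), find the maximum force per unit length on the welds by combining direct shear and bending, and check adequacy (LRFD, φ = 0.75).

L_w = 2 × 370 = 740 mm; section modulus (unit throat) S = 2 × L²/6 = 45630 mm².
Direct shear f_v = P/L_w = 109×10³/740 = 147.3 N/mm.
Moment M = P × e = 109×10³ × 170 = 18530000 N·mm; bending f_b = M/S = 406.1 N/mm.
f_max = √(f_v² + f_b²) = √(147.3² + 406.1²) = 432 N/mm.
φr_n = 0.75 × 0.6 × 620 × (0.707 × 5) = 986.3 N/mm → adequate.

f_max ≈ 432 N/mm; adequate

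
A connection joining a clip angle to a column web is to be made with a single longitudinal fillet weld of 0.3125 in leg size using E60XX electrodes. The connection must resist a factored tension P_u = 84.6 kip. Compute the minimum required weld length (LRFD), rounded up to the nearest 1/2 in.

E60XX → F_EXX = 60 ksi.
Throat t_e = 0.707 × 0.3125 = 0.2209 in.
φr_n = 0.75 × 0.6 × 60 × 0.2209 = 5.965 kip/in.
L_req = P_u / φr_n = 84.6 / 5.965 = 14.18 in total.
Round up → use L = 14.5 in.

L = 14.5 in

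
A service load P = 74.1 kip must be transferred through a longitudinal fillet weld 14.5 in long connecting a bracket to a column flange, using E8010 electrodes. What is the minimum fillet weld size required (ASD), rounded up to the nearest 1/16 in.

w = 5/16 in

E80XX → F_EXX = 80 ksi.
Total weld length L = 14.5 in.
Required throat t_e = P × Ω / (0.6 F_EXX × L) = 74.1 × 2.0 / (0.6 × 80 × 14.5) = 0.2129 in.
Required leg w = t_e / 0.707 = 0.3012 in → use 5/16 in.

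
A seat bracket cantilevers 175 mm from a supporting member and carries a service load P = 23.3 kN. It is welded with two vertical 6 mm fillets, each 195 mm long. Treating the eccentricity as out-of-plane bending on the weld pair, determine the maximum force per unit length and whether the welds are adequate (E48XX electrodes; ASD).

E48XX → F_EXX = 480 MPa.
L_w = 2 × 195 = 390 mm; section modulus (unit throat) S = 2 × L²/6 = 12680 mm².
Direct shear f_v = P/L_w = 23.3×10³/390 = 59.74 N/mm.
Moment M = P × e = 23.3×10³ × 175 = 4077500 N·mm; bending f_b = M/S = 321.7 N/mm.
f_max = √(f_v² + f_b²) = √(59.74² + 321.7²) = 327.2 N/mm.
r_n/Ω = (1/2.0) × 0.6 × 480 × (0.707 × 6) = 610.8 N/mm → adequate.

f_max ≈ 327 N/mm; adequate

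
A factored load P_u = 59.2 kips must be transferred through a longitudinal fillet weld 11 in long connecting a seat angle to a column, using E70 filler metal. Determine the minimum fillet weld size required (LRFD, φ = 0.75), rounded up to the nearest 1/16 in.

w = 1/4 in

E70XX → F_EXX = 70 ksi.
Total weld length L = 11 in.
Required throat t_e = P_u / (φ × 0.6 F_EXX × L) = 59.2 / (0.75 × 0.6 × 70 × 11) = 0.1709 in.
Required leg w = t_e / 0.707 = 0.2417 in → use 1/4 in.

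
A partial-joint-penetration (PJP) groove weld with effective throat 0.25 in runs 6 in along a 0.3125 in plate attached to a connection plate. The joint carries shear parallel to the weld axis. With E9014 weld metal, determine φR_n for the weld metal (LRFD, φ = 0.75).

E90XX → F_EXX = 90 ksi.
Effective throat (given) t_e = 0.25 in.
A_we = 0.25 × 6 = 1.5 in².
F_nw = 0.6 F_EXX = 54 ksi.
φR_n = 0.75 × 54 × 1.5 = 60.75 kip.

φR_n ≈ 60.8 kip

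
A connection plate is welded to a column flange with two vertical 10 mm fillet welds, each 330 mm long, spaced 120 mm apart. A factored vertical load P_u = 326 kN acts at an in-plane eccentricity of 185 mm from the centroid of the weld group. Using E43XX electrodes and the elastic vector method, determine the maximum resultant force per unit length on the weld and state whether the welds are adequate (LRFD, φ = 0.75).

f_max ≈ 1510 N/mm; NOT adequate

E43XX → F_EXX = 430 MPa.
Total weld length L_w = 660 mm. Treat welds as unit-width lines.
Polar moment about centroid: J = 2[d³/12 + d(b/2)²] = 2[330³/12 + 330×60²] = 8366000 mm³.
Direct shear f_v = P/L_w = 326×10³ / 660 = 493.9 N/mm (vertical).
Torsion M = P·e = 326×10³ × 185 = 60310000 N·mm.
Critical point at (x, y) = (60, 165) from centroid. f_tx = M·y/J = 1190 N/mm; f_ty = M·x/J = 432.6 N/mm.
Resultant f_max = √[f_tx² + (f_v + f_ty)²] = √[1190² + (493.9 + 432.6)²] = 1508 N/mm.
Capacity per unit length: φr_n = 0.75 × 0.6 × 430 × (0.707 × 10) = 1368 N/mm.
1508 > 1368 → NOT adequate.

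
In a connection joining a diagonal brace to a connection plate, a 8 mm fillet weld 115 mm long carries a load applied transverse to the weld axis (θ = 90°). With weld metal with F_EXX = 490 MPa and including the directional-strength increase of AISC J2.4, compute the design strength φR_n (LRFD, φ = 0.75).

t_e = 0.707 × 8 = 5.656 mm; A_we = 5.656 × 115 = 650.4 mm².
Directional factor: 1.0 + 0.5 sin^1.5(90°) = 1.5.
F_nw = 0.6 × 490 × 1.5 = 441 MPa.
φR_n = 0.75 × 441 × 650.4 × 10⁻³ = 215.1 kN.

φR_n ≈ 215 kN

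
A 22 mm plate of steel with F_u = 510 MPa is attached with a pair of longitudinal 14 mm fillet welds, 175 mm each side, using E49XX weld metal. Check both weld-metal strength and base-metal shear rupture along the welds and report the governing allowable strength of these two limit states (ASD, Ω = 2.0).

E49XX → F_EXX = 490 MPa.
t_e = 0.707 × 14 = 9.898 mm; L = 350 mm.
Weld metal: R_n/Ω = (1/2.0) × 0.6 × 490 × 9.898 × 350 × 10⁻³ = 509.3 kN.
Base metal (shear rupture): R_n/Ω = (1/2.0) × 0.6 × 510 × 22 × 350 × 10⁻³ = 1178 kN.
Governing: weld metal.

R_n/Ω ≈ 509 kN (weld metal governs)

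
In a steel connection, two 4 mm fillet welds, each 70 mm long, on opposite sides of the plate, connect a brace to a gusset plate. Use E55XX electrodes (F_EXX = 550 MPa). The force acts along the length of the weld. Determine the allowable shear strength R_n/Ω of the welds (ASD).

R_n/Ω ≈ 65.3 kN

Effective throat t_e = 0.707 × 4 = 2.828 mm.
Total length L = 140 mm; A_we = 2.828 × 140 = 395.9 mm².
F_nw = 0.6 F_EXX = 0.6 × 550 = 330 MPa.
R_n = 330 × 395.9 × 10⁻³ = 130.7 kN; R_n/Ω = 130.7/2.0 = 65.33 kN.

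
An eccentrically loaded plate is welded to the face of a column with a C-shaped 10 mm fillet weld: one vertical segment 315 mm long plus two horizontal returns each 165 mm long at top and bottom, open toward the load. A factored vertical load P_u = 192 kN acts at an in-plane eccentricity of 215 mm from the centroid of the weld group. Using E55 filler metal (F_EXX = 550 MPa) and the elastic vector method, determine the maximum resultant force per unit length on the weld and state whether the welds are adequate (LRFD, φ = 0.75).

f_max ≈ 868 N/mm; adequate

Total weld length L_w = 645 mm. Treat welds as unit-width lines.
Centroid: x̄ = 2×165×82.5 / 645 = 42.21 mm from the vertical weld.
Polar moment about centroid: J = I_x + I_y = [315³/12 + 2×165×157.5²] + [315×42.21² + 2(165³/12 + 165×40.29²)] = 12640000 mm³.
Direct shear f_v = P/L_w = 192×10³ / 645 = 297.7 N/mm (vertical).
Torsion M = P·e = 192×10³ × 215 = 41280000 N·mm.
Critical point at (x, y) = (122.8, 157.5) from centroid. f_tx = M·y/J = 514.5 N/mm; f_ty = M·x/J = 401.1 N/mm.
Resultant f_max = √[f_tx² + (f_v + f_ty)²] = √[514.5² + (297.7 + 401.1)²] = 867.8 N/mm.
Capacity per unit length: φr_n = 0.75 × 0.6 × 550 × (0.707 × 10) = 1750 N/mm.
867.8 ≤ 1750 → adequate.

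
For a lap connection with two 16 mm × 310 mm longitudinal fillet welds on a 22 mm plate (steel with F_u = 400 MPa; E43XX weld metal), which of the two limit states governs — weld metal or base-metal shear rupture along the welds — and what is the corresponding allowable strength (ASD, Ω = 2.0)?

E43XX → F_EXX = 430 MPa.
t_e = 0.707 × 16 = 11.31 mm; L = 620 mm.
Weld metal: R_n/Ω = (1/2.0) × 0.6 × 430 × 11.31 × 620 × 10⁻³ = 904.7 kN.
Base metal (shear rupture): R_n/Ω = (1/2.0) × 0.6 × 400 × 22 × 620 × 10⁻³ = 1637 kN.
Governing: weld metal.

R_n/Ω ≈ 905 kN (weld metal governs)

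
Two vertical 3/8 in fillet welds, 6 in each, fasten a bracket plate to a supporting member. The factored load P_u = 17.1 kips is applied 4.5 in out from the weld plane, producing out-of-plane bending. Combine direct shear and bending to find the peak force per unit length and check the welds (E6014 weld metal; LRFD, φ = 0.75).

E60XX → F_EXX = 60 ksi.
L_w = 2 × 6 = 12 in; section modulus (unit throat) S = 2 × L²/6 = 12 in².
Direct shear f_v = P/L_w = 17.1/12 = 1.425 kip/in.
Moment M = P × e = 17.1 × 4.5 = 76.95 kip·in; bending f_b = M/S = 6.413 kip/in.
f_max = √(f_v² + f_b²) = √(1.425² + 6.413²) = 6.569 kip/in.
φr_n = 0.75 × 0.6 × 60 × (0.707 × 0.375) = 7.158 kip/in → adequate.

f_max ≈ 6.57 kip/in; adequate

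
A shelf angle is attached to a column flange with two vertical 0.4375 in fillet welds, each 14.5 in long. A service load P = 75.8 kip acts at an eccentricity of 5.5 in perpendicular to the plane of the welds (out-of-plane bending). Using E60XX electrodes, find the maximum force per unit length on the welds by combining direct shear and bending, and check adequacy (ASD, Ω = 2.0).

E60XX → F_EXX = 60 ksi.
L_w = 2 × 14.5 = 29 in; section modulus (unit throat) S = 2 × L²/6 = 70.08 in².
Direct shear f_v = P/L_w = 75.8/29 = 2.614 kip/in.
Moment M = P × e = 75.8 × 5.5 = 416.9 kip·in; bending f_b = M/S = 5.949 kip/in.
f_max = √(f_v² + f_b²) = √(2.614² + 5.949²) = 6.498 kip/in.
r_n/Ω = (1/2.0) × 0.6 × 60 × (0.707 × 0.4375) = 5.568 kip/in → NOT adequate.

f_max ≈ 6.5 kip/in; NOT adequate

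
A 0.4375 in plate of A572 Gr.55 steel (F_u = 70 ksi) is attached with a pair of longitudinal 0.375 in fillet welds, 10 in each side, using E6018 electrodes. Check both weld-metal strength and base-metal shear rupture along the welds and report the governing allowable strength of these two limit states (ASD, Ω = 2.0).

E60XX → F_EXX = 60 ksi.
t_e = 0.707 × 0.375 = 0.2651 in; L = 20 in.
Weld metal: R_n/Ω = (1/2.0) × 0.6 × 60 × 0.2651 × 20 = 95.44 kips.
Base metal (shear rupture): R_n/Ω = (1/2.0) × 0.6 × 70 × 0.4375 × 20 = 183.8 kips.
Governing: weld metal.

R_n/Ω ≈ 95.4 kips (weld metal governs)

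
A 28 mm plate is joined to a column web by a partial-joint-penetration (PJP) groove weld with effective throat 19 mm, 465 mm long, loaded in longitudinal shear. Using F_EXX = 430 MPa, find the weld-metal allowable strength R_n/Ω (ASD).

Effective throat (given) t_e = 19 mm.
A_we = 19 × 465 = 8835 mm².
F_nw = 0.6 F_EXX = 258 MPa.
R_n/Ω = (258 × 8835) / 2.0 × 10⁻³ = 1140 kN.

R_n/Ω ≈ 1140 kN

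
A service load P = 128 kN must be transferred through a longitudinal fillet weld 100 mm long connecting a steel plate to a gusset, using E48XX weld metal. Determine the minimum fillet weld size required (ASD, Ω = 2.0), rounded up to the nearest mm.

E48XX → F_EXX = 480 MPa.
Total weld length L = 100 mm.
Required throat t_e = P × Ω / (0.6 F_EXX × L) = 128 × 2.0 / (0.6 × 480 × 100 × 10⁻³) = 8.889 mm.
Required leg w = t_e / 0.707 = 12.57 mm → use 13 mm.

w = 13 mm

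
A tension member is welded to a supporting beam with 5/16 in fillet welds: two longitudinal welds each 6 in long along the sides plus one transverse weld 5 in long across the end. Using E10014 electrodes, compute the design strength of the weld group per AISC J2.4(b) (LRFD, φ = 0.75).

E100XX → F_EXX = 100 ksi.
t_e = 0.707 × 0.3125 = 0.2209 in.
R_nwl = 0.6 × 100 × 0.2209 × 12 = 159.1 kip (longitudinal, 2 welds).
R_nwt = 0.6 × 100 × 0.2209 × 5 = 66.28 kip (transverse, base value).
(i) R_nwl + R_nwt = 225.4 kip; (ii) 0.85 R_nwl + 1.5 R_nwt = 234.6 kip.
R_n = max = 234.6 kip [governs: (ii)]; φR_n = 176 kip.

φR_n ≈ 176 kip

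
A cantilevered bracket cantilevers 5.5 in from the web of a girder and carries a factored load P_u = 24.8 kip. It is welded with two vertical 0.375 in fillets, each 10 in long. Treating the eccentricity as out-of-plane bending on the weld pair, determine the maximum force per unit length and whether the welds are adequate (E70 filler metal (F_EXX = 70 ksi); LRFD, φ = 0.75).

f_max ≈ 4.28 kip/in; adequate

L_w = 2 × 10 = 20 in; section modulus (unit throat) S = 2 × L²/6 = 33.33 in².
Direct shear f_v = P/L_w = 24.8/20 = 1.24 kip/in.
Moment M = P × e = 24.8 × 5.5 = 136.4 kip·in; bending f_b = M/S = 4.092 kip/in.
f_max = √(f_v² + f_b²) = √(1.24² + 4.092²) = 4.276 kip/in.
φr_n = 0.75 × 0.6 × 70 × (0.707 × 0.375) = 8.351 kip/in → adequate.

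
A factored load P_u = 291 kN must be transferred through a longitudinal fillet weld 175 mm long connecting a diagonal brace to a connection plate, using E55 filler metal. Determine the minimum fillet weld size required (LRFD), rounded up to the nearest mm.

w = 10 mm

E55XX → F_EXX = 550 MPa.
Total weld length L = 175 mm.
Required throat t_e = P_u / (φ × 0.6 F_EXX × L) = 291 / (0.75 × 0.6 × 550 × 175 × 10⁻³) = 6.719 mm.
Required leg w = t_e / 0.707 = 9.503 mm → use 10 mm.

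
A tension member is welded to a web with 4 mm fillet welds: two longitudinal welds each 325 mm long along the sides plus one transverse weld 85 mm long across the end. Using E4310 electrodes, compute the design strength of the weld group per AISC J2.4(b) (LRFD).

E43XX → F_EXX = 430 MPa.
t_e = 0.707 × 4 = 2.828 mm.
R_nwl = 0.6 × 430 × 2.828 × 650 × 10⁻³ = 474.3 kN (longitudinal, 2 welds).
R_nwt = 0.6 × 430 × 2.828 × 85 × 10⁻³ = 62.02 kN (transverse, base value).
(i) R_nwl + R_nwt = 536.3 kN; (ii) 0.85 R_nwl + 1.5 R_nwt = 496.1 kN.
R_n = max = 536.3 kN [governs: (i)]; φR_n = 402.2 kN.

φR_n ≈ 402 kN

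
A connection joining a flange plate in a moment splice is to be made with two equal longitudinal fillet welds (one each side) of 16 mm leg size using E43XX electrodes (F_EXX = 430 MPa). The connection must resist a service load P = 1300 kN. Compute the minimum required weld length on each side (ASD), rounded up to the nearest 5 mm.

Throat t_e = 0.707 × 16 = 11.31 mm.
r_n/Ω = (0.6 × 430 × 11.31) / 2.0 = 1459 N/mm = 1.459 kN/mm.
L_req = P / (r_n/Ω) = 1300 / 1.459 = 890.9 mm total.
Per side: 890.9 / 2 = 445.4 mm.
Round up → use L = 450 mm on each side.

L = 450 mm on each side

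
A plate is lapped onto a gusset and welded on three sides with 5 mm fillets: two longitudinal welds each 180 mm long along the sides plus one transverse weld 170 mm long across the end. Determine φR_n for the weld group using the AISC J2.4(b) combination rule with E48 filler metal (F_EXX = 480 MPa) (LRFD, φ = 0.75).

φR_n ≈ 428 kN

t_e = 0.707 × 5 = 3.535 mm.
R_nwl = 0.6 × 480 × 3.535 × 360 × 10⁻³ = 366.5 kN (longitudinal, 2 welds).
R_nwt = 0.6 × 480 × 3.535 × 170 × 10⁻³ = 173.1 kN (transverse, base value).
(i) R_nwl + R_nwt = 539.6 kN; (ii) 0.85 R_nwl + 1.5 R_nwt = 571.1 kN.
R_n = max = 571.1 kN [governs: (ii)]; φR_n = 428.4 kN.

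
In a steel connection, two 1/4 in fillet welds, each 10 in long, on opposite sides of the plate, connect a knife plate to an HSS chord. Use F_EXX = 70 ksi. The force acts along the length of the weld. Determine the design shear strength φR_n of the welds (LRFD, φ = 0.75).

Effective throat t_e = 0.707 × 0.25 = 0.1767 in.
Total length L = 20 in; A_we = 0.1767 × 20 = 3.535 in².
F_nw = 0.6 F_EXX = 0.6 × 70 = 42 ksi.
φR_n = 0.75 × 42 × 3.535 = 111.4 kips.

φR_n ≈ 111 kips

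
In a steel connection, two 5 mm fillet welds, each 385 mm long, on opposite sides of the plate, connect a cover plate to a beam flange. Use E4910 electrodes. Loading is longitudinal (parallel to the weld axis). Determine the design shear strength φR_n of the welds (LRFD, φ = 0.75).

E49XX → F_EXX = 490 MPa.
Effective throat t_e = 0.707 × 5 = 3.535 mm.
Total length L = 770 mm; A_we = 3.535 × 770 = 2722 mm².
F_nw = 0.6 F_EXX = 0.6 × 490 = 294 MPa.
φR_n = 0.75 × 294 × 2722 × 10⁻³ = 600.2 kN.

φR_n ≈ 600 kN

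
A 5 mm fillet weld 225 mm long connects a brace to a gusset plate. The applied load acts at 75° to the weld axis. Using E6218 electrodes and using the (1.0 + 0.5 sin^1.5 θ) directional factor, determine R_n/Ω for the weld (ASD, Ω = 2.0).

E62XX → F_EXX = 620 MPa.
t_e = 0.707 × 5 = 3.535 mm; A_we = 3.535 × 225 = 795.4 mm².
Directional factor: 1.0 + 0.5 sin^1.5(75°) = 1.475.
F_nw = 0.6 × 620 × 1.475 = 548.6 MPa.
R_n/Ω = (548.6 × 795.4) / 2.0 × 10⁻³ = 218.2 kN.

R_n/Ω ≈ 218 kN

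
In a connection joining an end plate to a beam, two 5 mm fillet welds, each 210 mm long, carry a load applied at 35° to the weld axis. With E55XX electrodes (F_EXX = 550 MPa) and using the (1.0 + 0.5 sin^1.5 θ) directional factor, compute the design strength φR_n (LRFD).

t_e = 0.707 × 5 = 3.535 mm; A_we = 3.535 × 420 = 1485 mm².
Directional factor: 1.0 + 0.5 sin^1.5(35°) = 1.217.
F_nw = 0.6 × 550 × 1.217 = 401.7 MPa.
φR_n = 0.75 × 401.7 × 1485 × 10⁻³ = 447.3 kN.

φR_n ≈ 447 kN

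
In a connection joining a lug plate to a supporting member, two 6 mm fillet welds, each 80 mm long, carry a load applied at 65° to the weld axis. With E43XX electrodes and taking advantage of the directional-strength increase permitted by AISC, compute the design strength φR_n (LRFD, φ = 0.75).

E43XX → F_EXX = 430 MPa.
t_e = 0.707 × 6 = 4.242 mm; A_we = 4.242 × 160 = 678.7 mm².
Directional factor: 1.0 + 0.5 sin^1.5(65°) = 1.431.
F_nw = 0.6 × 430 × 1.431 = 369.3 MPa.
φR_n = 0.75 × 369.3 × 678.7 × 10⁻³ = 188 kN.

φR_n ≈ 188 kN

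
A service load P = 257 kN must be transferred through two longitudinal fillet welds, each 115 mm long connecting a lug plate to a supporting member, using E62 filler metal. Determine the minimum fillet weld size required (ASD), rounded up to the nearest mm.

E62XX → F_EXX = 620 MPa.
Total weld length L = 230 mm.
Required throat t_e = P × Ω / (0.6 F_EXX × L) = 257 × 2.0 / (0.6 × 620 × 230 × 10⁻³) = 6.007 mm.
Required leg w = t_e / 0.707 = 8.497 mm → use 9 mm.

w = 9 mm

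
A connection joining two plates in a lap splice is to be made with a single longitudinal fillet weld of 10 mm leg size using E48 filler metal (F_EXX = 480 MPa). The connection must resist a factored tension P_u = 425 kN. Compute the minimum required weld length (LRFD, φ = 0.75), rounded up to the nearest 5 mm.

Throat t_e = 0.707 × 10 = 7.07 mm.
φr_n = 0.75 × 0.6 × 480 × 7.07 × 10⁻³ = 1.527 kN/mm.
L_req = P_u / φr_n = 425 / 1.527 = 278.3 mm total.
Round up → use L = 280 mm.

L = 280 mm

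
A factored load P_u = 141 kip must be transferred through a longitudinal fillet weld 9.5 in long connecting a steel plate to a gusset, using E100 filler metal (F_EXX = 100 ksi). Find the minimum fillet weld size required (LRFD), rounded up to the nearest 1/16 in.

Total weld length L = 9.5 in.
Required throat t_e = P_u / (φ × 0.6 F_EXX × L) = 141 / (0.75 × 0.6 × 100 × 9.5) = 0.3298 in.
Required leg w = t_e / 0.707 = 0.4665 in → use 1/2 in.

w = 1/2 in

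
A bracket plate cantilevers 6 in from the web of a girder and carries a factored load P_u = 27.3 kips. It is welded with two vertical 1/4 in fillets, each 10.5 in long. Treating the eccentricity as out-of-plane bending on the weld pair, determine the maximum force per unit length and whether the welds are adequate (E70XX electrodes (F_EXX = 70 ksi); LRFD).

L_w = 2 × 10.5 = 21 in; section modulus (unit throat) S = 2 × L²/6 = 36.75 in².
Direct shear f_v = P/L_w = 27.3/21 = 1.3 kip/in.
Moment M = P × e = 27.3 × 6 = 163.8 kip·in; bending f_b = M/S = 4.457 kip/in.
f_max = √(f_v² + f_b²) = √(1.3² + 4.457²) = 4.643 kip/in.
φr_n = 0.75 × 0.6 × 70 × (0.707 × 0.25) = 5.568 kip/in → adequate.

f_max ≈ 4.64 kip/in; adequate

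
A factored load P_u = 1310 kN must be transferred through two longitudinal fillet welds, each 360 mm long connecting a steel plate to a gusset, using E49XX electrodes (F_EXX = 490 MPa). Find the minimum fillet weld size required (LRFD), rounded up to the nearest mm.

w = 12 mm

Total weld length L = 720 mm.
Required throat t_e = P_u / (φ × 0.6 F_EXX × L) = 1310 / (0.75 × 0.6 × 490 × 720 × 10⁻³) = 8.251 mm.
Required leg w = t_e / 0.707 = 11.67 mm → use 12 mm.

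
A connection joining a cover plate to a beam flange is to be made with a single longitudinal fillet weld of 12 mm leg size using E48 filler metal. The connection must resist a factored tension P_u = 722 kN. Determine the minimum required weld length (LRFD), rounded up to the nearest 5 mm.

L = 395 mm

E48XX → F_EXX = 480 MPa.
Throat t_e = 0.707 × 12 = 8.484 mm.
φr_n = 0.75 × 0.6 × 480 × 8.484 × 10⁻³ = 1.833 kN/mm.
L_req = P_u / φr_n = 722 / 1.833 = 394 mm total.
Round up → use L = 395 mm.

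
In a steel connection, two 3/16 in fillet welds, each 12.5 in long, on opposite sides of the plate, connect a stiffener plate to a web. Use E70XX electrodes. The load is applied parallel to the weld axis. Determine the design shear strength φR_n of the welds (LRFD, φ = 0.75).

E70XX → F_EXX = 70 ksi.
Effective throat t_e = 0.707 × 0.1875 = 0.1326 in.
Total length L = 25 in; A_we = 0.1326 × 25 = 3.314 in².
F_nw = 0.6 F_EXX = 0.6 × 70 = 42 ksi.
φR_n = 0.75 × 42 × 3.314 = 104.4 kips.

φR_n ≈ 104 kips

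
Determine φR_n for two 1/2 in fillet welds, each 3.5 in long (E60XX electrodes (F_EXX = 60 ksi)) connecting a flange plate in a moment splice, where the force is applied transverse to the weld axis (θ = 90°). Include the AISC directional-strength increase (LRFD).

t_e = 0.707 × 0.5 = 0.3535 in; A_we = 0.3535 × 7 = 2.474 in².
Directional factor: 1.0 + 0.5 sin^1.5(90°) = 1.5.
F_nw = 0.6 × 60 × 1.5 = 54 ksi.
φR_n = 0.75 × 54 × 2.474 = 100.2 kip.

φR_n ≈ 100 kip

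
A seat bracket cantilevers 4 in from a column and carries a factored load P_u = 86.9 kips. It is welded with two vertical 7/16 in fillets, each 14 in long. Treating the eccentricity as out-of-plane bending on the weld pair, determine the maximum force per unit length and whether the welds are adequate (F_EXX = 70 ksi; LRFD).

f_max ≈ 6.16 kip/in; adequate

L_w = 2 × 14 = 28 in; section modulus (unit throat) S = 2 × L²/6 = 65.33 in².
Direct shear f_v = P/L_w = 86.9/28 = 3.104 kip/in.
Moment M = P × e = 86.9 × 4 = 347.6 kip·in; bending f_b = M/S = 5.32 kip/in.
f_max = √(f_v² + f_b²) = √(3.104² + 5.32²) = 6.159 kip/in.
φr_n = 0.75 × 0.6 × 70 × (0.707 × 0.4375) = 9.743 kip/in → adequate.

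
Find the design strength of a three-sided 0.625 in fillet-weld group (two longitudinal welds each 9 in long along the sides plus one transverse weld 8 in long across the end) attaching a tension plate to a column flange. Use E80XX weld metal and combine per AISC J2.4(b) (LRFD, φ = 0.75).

E80XX → F_EXX = 80 ksi.
t_e = 0.707 × 0.625 = 0.4419 in.
R_nwl = 0.6 × 80 × 0.4419 × 18 = 381.8 kip (longitudinal, 2 welds).
R_nwt = 0.6 × 80 × 0.4419 × 8 = 169.7 kip (transverse, base value).
(i) R_nwl + R_nwt = 551.5 kip; (ii) 0.85 R_nwl + 1.5 R_nwt = 579 kip.
R_n = max = 579 kip [governs: (ii)]; φR_n = 434.3 kip.

φR_n ≈ 434 kip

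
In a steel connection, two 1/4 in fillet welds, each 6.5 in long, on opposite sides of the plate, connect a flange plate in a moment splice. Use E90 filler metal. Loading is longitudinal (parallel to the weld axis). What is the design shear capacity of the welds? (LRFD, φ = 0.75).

E90XX → F_EXX = 90 ksi.
Effective throat t_e = 0.707 × 0.25 = 0.1767 in.
Total length L = 13 in; A_we = 0.1767 × 13 = 2.298 in².
F_nw = 0.6 F_EXX = 0.6 × 90 = 54 ksi.
φR_n = 0.75 × 54 × 2.298 = 93.06 kips.

φR_n ≈ 93.1 kips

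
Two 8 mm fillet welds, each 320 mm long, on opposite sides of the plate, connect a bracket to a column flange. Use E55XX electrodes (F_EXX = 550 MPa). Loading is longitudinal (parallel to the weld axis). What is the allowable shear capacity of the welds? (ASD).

Effective throat t_e = 0.707 × 8 = 5.656 mm.
Total length L = 640 mm; A_we = 5.656 × 640 = 3620 mm².
F_nw = 0.6 F_EXX = 0.6 × 550 = 330 MPa.
R_n = 330 × 3620 × 10⁻³ = 1195 kN; R_n/Ω = 1195/2.0 = 597.3 kN.

R_n/Ω ≈ 597 kN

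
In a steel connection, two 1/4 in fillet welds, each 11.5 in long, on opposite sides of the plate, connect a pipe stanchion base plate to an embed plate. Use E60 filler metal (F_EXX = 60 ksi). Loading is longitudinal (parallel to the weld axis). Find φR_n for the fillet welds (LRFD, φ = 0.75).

φR_n ≈ 110 kips

Effective throat t_e = 0.707 × 0.25 = 0.1767 in.
Total length L = 23 in; A_we = 0.1767 × 23 = 4.065 in².
F_nw = 0.6 F_EXX = 0.6 × 60 = 36 ksi.
φR_n = 0.75 × 36 × 4.065 = 109.8 kips.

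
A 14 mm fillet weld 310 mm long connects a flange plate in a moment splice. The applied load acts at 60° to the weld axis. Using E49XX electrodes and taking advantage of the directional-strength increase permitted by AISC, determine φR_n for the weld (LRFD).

E49XX → F_EXX = 490 MPa.
t_e = 0.707 × 14 = 9.898 mm; A_we = 9.898 × 310 = 3068 mm².
Directional factor: 1.0 + 0.5 sin^1.5(60°) = 1.403.
F_nw = 0.6 × 490 × 1.403 = 412.5 MPa.
φR_n = 0.75 × 412.5 × 3068 × 10⁻³ = 949.2 kN.

φR_n ≈ 949 kN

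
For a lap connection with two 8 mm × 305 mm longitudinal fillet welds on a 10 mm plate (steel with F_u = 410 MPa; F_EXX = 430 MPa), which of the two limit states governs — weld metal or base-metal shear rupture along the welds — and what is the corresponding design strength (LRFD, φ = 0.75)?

t_e = 0.707 × 8 = 5.656 mm; L = 610 mm.
Weld metal: φR_n = 0.75 × 0.6 × 430 × 5.656 × 610 × 10⁻³ = 667.6 kN.
Base metal (shear rupture): φR_n = 0.75 × 0.6 × 410 × 10 × 610 × 10⁻³ = 1125 kN.
Governing: weld metal.

φR_n ≈ 668 kN (weld metal governs)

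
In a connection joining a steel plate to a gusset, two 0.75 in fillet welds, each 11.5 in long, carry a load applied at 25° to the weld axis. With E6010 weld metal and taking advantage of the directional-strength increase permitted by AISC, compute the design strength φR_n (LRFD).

E60XX → F_EXX = 60 ksi.
t_e = 0.707 × 0.75 = 0.5302 in; A_we = 0.5302 × 23 = 12.2 in².
Directional factor: 1.0 + 0.5 sin^1.5(25°) = 1.137.
F_nw = 0.6 × 60 × 1.137 = 40.95 ksi.
φR_n = 0.75 × 40.95 × 12.2 = 374.5 kip.

φR_n ≈ 375 kip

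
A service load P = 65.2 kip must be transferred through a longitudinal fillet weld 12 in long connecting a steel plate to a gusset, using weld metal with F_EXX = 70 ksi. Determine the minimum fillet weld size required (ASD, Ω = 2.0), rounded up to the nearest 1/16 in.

Total weld length L = 12 in.
Required throat t_e = P × Ω / (0.6 F_EXX × L) = 65.2 × 2.0 / (0.6 × 70 × 12) = 0.2587 in.
Required leg w = t_e / 0.707 = 0.366 in → use 3/8 in.

w = 3/8 in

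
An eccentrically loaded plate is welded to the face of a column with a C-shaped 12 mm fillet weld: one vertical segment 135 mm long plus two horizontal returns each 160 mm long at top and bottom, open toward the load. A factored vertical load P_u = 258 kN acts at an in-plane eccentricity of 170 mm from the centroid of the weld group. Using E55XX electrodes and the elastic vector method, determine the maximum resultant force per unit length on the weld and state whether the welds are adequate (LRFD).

E55XX → F_EXX = 550 MPa.
Total weld length L_w = 455 mm. Treat welds as unit-width lines.
Centroid: x̄ = 2×160×80 / 455 = 56.26 mm from the vertical weld.
Polar moment about centroid: J = I_x + I_y = [135³/12 + 2×160×67.5²] + [135×56.26² + 2(160³/12 + 160×23.74²)] = 2953000 mm³.
Direct shear f_v = P/L_w = 258×10³ / 455 = 567 N/mm (vertical).
Torsion M = P·e = 258×10³ × 170 = 43860000 N·mm.
Critical point at (x, y) = (103.7, 67.5) from centroid. f_tx = M·y/J = 1002 N/mm; f_ty = M·x/J = 1541 N/mm.
Resultant f_max = √[f_tx² + (f_v + f_ty)²] = √[1002² + (567 + 1541)²] = 2334 N/mm.
Capacity per unit length: φr_n = 0.75 × 0.6 × 550 × (0.707 × 12) = 2100 N/mm.
2334 > 2100 → NOT adequate.

f_max ≈ 2330 N/mm; NOT adequate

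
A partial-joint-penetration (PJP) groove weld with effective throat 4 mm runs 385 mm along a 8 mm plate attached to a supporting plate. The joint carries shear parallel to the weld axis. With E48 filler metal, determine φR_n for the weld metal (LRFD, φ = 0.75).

φR_n ≈ 333 kN

E48XX → F_EXX = 480 MPa.
Effective throat (given) t_e = 4 mm.
A_we = 4 × 385 = 1540 mm².
F_nw = 0.6 F_EXX = 288 MPa.
φR_n = 0.75 × 288 × 1540 × 10⁻³ = 332.6 kN.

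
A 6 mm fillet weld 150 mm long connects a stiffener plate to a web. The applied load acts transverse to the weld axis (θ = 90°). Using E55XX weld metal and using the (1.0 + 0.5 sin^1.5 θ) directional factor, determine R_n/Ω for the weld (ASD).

R_n/Ω ≈ 157 kN

E55XX → F_EXX = 550 MPa.
t_e = 0.707 × 6 = 4.242 mm; A_we = 4.242 × 150 = 636.3 mm².
Directional factor: 1.0 + 0.5 sin^1.5(90°) = 1.5.
F_nw = 0.6 × 550 × 1.5 = 495 MPa.
R_n/Ω = (495 × 636.3) / 2.0 × 10⁻³ = 157.5 kN.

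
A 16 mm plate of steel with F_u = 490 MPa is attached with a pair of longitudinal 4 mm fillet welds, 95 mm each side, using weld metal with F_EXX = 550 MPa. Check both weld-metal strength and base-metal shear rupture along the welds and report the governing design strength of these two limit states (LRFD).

φR_n ≈ 133 kN (weld metal governs)

t_e = 0.707 × 4 = 2.828 mm; L = 190 mm.
Weld metal: φR_n = 0.75 × 0.6 × 550 × 2.828 × 190 × 10⁻³ = 133 kN.
Base metal (shear rupture): φR_n = 0.75 × 0.6 × 490 × 16 × 190 × 10⁻³ = 670.3 kN.
Governing: weld metal.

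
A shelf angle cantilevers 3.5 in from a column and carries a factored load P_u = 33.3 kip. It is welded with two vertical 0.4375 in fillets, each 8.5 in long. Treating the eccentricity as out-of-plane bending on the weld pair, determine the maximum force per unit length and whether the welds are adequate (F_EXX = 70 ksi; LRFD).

L_w = 2 × 8.5 = 17 in; section modulus (unit throat) S = 2 × L²/6 = 24.08 in².
Direct shear f_v = P/L_w = 33.3/17 = 1.959 kip/in.
Moment M = P × e = 33.3 × 3.5 = 116.55 kip·in; bending f_b = M/S = 4.839 kip/in.
f_max = √(f_v² + f_b²) = √(1.959² + 4.839²) = 5.221 kip/in.
φr_n = 0.75 × 0.6 × 70 × (0.707 × 0.4375) = 9.743 kip/in → adequate.

f_max ≈ 5.22 kip/in; adequate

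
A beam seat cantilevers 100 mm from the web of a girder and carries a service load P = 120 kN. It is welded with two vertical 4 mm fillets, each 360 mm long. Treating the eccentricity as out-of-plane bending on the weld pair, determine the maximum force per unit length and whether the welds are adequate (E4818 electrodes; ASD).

E48XX → F_EXX = 480 MPa.
L_w = 2 × 360 = 720 mm; section modulus (unit throat) S = 2 × L²/6 = 43200 mm².
Direct shear f_v = P/L_w = 120×10³/720 = 166.7 N/mm.
Moment M = P × e = 120×10³ × 100 = 12000000 N·mm; bending f_b = M/S = 277.8 N/mm.
f_max = √(f_v² + f_b²) = √(166.7² + 277.8²) = 323.9 N/mm.
r_n/Ω = (1/2.0) × 0.6 × 480 × (0.707 × 4) = 407.2 N/mm → adequate.

f_max ≈ 324 N/mm; adequate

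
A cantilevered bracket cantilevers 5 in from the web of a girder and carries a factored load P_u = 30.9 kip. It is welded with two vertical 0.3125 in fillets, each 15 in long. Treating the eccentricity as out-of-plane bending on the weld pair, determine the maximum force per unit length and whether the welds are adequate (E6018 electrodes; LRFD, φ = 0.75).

E60XX → F_EXX = 60 ksi.
L_w = 2 × 15 = 30 in; section modulus (unit throat) S = 2 × L²/6 = 75 in².
Direct shear f_v = P/L_w = 30.9/30 = 1.03 kip/in.
Moment M = P × e = 30.9 × 5 = 154.5 kip·in; bending f_b = M/S = 2.06 kip/in.
f_max = √(f_v² + f_b²) = √(1.03² + 2.06²) = 2.303 kip/in.
φr_n = 0.75 × 0.6 × 60 × (0.707 × 0.3125) = 5.965 kip/in → adequate.

f_max ≈ 2.3 kip/in; adequate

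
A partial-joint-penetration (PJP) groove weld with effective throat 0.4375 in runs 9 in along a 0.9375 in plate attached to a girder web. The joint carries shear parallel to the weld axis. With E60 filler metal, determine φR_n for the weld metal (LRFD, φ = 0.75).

φR_n ≈ 106 kips

E60XX → F_EXX = 60 ksi.
Effective throat (given) t_e = 0.4375 in.
A_we = 0.4375 × 9 = 3.938 in².
F_nw = 0.6 F_EXX = 36 ksi.
φR_n = 0.75 × 36 × 3.938 = 106.3 kips.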